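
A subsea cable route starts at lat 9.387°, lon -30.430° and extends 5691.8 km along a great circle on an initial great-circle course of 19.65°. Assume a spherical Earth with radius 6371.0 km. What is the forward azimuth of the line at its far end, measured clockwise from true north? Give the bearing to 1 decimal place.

final bearing 36.1°

Angular distance δ = d/R = 5691.8 / 6371 = 0.893392 rad.
Start latitude φ₁ = 0.163834 rad; initial bearing θ = 0.342957 rad.
sin φ₂ = sin φ₁ cos δ + cos φ₁ sin δ cos θ = (0.163102)(0.626773) + (0.986609)(0.779202)(0.941764) = 0.826226
φ₂ = asin(0.826226) = 0.972376 rad = 55.713°.
For the longitude increment, Δλ = atan2( sin θ sin δ cos φ₁, cos δ − sin φ₁ sin φ₂ ) = atan2(0.258516, 0.492013) = 27.719°.
λ₂ = -30.430° + 27.719° = -2.711°.
The forward bearing on arrival equals the back-azimuth from the destination plus 180°.
Back-azimuth from P₂ (55.7°, -2.7°) to P₁ (9.4°, -30.4°), with Δλ' = λ₁ − λ₂ = -27.7°: atan2( sin Δλ' cos φ₁ , cos φ₂ sin φ₁ − sin φ₂ cos φ₁ cos Δλ' ) = 216.1°.
Final bearing = (216.1° + 180°) mod 360° = 36.1°.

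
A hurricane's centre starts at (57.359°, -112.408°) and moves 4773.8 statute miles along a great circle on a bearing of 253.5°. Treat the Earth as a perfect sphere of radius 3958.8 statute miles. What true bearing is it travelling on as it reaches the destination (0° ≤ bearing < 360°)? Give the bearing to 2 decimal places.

final bearing 211.58°

δ = 4773.8/3958.8 = 1.205870 rad (69.0913°).
Start latitude φ₁ = 1.001103 rad; initial bearing θ = 4.424410 rad.
sin φ₂ = sin φ₁ cos δ + cos φ₁ sin δ cos θ = (0.842067)(0.356880) + (0.539373)(0.934150)(-0.284015) = 0.157414
φ₂ = asin(0.157414) = 0.158071 rad = 9.057°.
For the longitude increment, Δλ = atan2( sin θ sin δ cos φ₁, cos δ − sin φ₁ sin φ₂ ) = atan2(-0.483107, 0.224327) = -65.093°.
Hence λ₂ = -112.408° + -65.093° = -177.501°.
The forward bearing on arrival equals the back-azimuth from the destination plus 180°.
Back-azimuth from P₂ (9.06°, -177.50°) to P₁ (57.36°, -112.41°), with Δλ' = λ₁ − λ₂ = 65.09°: atan2( sin Δλ' cos φ₁ , cos φ₂ sin φ₁ − sin φ₂ cos φ₁ cos Δλ' ) = 31.58°.
Final bearing = (31.58° + 180°) mod 360° = 211.58°.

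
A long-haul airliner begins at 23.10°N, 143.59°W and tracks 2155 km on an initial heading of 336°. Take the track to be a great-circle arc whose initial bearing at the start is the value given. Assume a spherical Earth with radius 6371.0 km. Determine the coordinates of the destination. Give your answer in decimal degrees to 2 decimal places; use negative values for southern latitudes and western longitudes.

latitude 40.46°, longitude -153.81°

Angular distance δ = d/R = 2155 / 6371 = 0.338251 rad.
Start latitude φ₁ = 0.403171 rad; initial bearing θ = 5.864306 rad.
Destination latitude: φ₂ = arcsin( sin φ₁ cos δ + cos φ₁ sin δ cos θ ) = arcsin(0.648949) = 40.46°.
For the longitude increment, Δλ = atan2( sin θ sin δ cos φ₁, cos δ − sin φ₁ sin φ₂ ) = atan2(-0.124149, 0.688730) = -10.22°.
λ₂ = λ₁ + Δλ = -153.81°.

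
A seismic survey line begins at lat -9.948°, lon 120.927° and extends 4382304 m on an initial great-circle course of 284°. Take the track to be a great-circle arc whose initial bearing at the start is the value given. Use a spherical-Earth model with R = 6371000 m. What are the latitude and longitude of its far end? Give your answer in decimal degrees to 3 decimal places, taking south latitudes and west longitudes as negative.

The arc subtends δ = 4382304/6371000 = 0.687852 rad at the centre.
Converting: φ₁ = -0.173625 rad, θ = 4.956735 rad.
sin φ₂ = sin φ₁ cos δ + cos φ₁ sin δ cos θ = (-0.172754)(0.772612) + (0.984965)(0.634879)(0.241922) = 0.017810
φ₂ = asin(0.017810) = 0.017811 rad = 1.020°.
Δλ = atan2( sin θ sin δ cos φ₁ , cos δ − sin φ₁ sin φ₂ ) = atan2(-0.606758, 0.775688) = -0.663805 rad = -38.033°.
λ₂ = 120.927° + -38.033° = 82.894°.

latitude 1.020°, longitude 82.894°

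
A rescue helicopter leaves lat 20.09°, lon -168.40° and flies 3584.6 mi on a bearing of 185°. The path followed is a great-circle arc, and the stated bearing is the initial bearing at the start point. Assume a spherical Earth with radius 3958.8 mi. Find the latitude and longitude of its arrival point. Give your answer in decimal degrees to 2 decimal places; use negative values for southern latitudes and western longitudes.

The arc subtends δ = 3584.6/3958.8 = 0.905476 rad at the centre.
Converting: φ₁ = 0.350637 rad, θ = 3.228859 rad.
Applying the spherical law of cosines for sides, sin φ₂ = sin φ₁ cos δ + cos φ₁ sin δ cos θ = -0.523996, so φ₂ = -31.60°.
Δλ = atan2( sin θ sin δ cos φ₁ , cos δ − sin φ₁ sin φ₂ ) = atan2(-0.064395, 0.797301) = -0.080591 rad = -4.62°.
λ₂ = λ₁ + Δλ = -173.02°.

latitude -31.60°, longitude -173.02°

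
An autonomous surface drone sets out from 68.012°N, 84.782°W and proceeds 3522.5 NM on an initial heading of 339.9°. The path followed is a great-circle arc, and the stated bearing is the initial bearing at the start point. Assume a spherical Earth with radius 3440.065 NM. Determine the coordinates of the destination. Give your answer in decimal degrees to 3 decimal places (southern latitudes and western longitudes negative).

δ = 3522.5/3440.065 = 1.023963 rad (58.6688°).
Converting: φ₁ = 1.187033 rad, θ = 5.932374 rad.
Applying the spherical law of cosines for sides, sin φ₂ = sin φ₁ cos δ + cos φ₁ sin δ cos θ = 0.782498, so φ₂ = 51.490°.
Then Δλ = atan2(-0.109907, -0.205596) = -2.650666 rad, from sin θ sin δ cos φ₁ over cos δ − sin φ₁ sin φ₂.
λ₂ = -84.782° + -151.872° = -236.654°, normalized to (−180°, 180°] → 123.346°.

latitude 51.490°, longitude 123.346°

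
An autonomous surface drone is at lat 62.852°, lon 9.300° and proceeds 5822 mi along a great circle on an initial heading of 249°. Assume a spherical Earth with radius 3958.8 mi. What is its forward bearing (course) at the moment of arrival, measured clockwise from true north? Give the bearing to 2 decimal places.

Angular distance δ = d/R = 5822 / 3958.8 = 1.470648 rad.
Converting: φ₁ = 1.096974 rad, θ = 4.345870 rad.
Applying the spherical law of cosines for sides, sin φ₂ = sin φ₁ cos δ + cos φ₁ sin δ cos θ = -0.073734, so φ₂ = -4.228°.
Δλ = atan2( sin θ sin δ cos φ₁ , cos δ − sin φ₁ sin φ₂ ) = atan2(-0.423849, 0.165592) = -1.198345 rad = -68.660°.
Hence λ₂ = 9.300° + -68.660° = -59.360°.
The forward bearing on arrival equals the back-azimuth from the destination plus 180°.
Back-azimuth from P₂ (-4.23°, -59.36°) to P₁ (62.85°, 9.30°), with Δλ' = λ₁ − λ₂ = 68.66°: atan2( sin Δλ' cos φ₁ , cos φ₂ sin φ₁ − sin φ₂ cos φ₁ cos Δλ' ) = 25.29°.
Final bearing = (25.29° + 180°) mod 360° = 205.29°.

final bearing 205.29°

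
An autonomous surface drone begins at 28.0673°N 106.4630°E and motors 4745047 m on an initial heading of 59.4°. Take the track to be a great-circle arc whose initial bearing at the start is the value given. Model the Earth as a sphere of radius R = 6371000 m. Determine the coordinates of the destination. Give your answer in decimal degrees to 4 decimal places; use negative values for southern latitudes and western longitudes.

The arc subtends δ = 4745047/6371000 = 0.744788 rad at the centre.
Start latitude φ₁ = 0.489867 rad; initial bearing θ = 1.036726 rad.
sin φ₂ = sin φ₁ cos δ + cos φ₁ sin δ cos θ = (0.470508)(0.735231) + (0.882396)(0.677816)(0.509041) = 0.650391
φ₂ = asin(0.650391) = 0.708099 rad = 40.5711°.
Δλ = atan2( sin θ sin δ cos φ₁ , cos δ − sin φ₁ sin φ₂ ) = atan2(0.514812, 0.429217) = 0.875821 rad = 50.1808°.
Hence λ₂ = 106.4630° + 50.1808° = 156.6438°.

latitude 40.5711°, longitude 156.6438°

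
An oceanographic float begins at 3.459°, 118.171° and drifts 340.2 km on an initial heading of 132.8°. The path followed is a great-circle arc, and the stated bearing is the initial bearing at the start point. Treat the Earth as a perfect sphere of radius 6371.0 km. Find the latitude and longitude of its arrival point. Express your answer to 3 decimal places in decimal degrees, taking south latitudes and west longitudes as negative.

latitude 1.378°, longitude 120.416°

δ = 340.2/6371 = 0.053398 rad (3.0595°).
With φ₁ = 3.459° = 0.060371 rad and θ = 132.8° = 2.317797 rad:
Applying the spherical law of cosines for sides, sin φ₂ = sin φ₁ cos δ + cos φ₁ sin δ cos θ = 0.024051, so φ₂ = 1.378°.
For the longitude increment, Δλ = atan2( sin θ sin δ cos φ₁, cos δ − sin φ₁ sin φ₂ ) = atan2(0.039090, 0.997124) = 2.245°.
Hence λ₂ = 118.171° + 2.245° = 120.416°.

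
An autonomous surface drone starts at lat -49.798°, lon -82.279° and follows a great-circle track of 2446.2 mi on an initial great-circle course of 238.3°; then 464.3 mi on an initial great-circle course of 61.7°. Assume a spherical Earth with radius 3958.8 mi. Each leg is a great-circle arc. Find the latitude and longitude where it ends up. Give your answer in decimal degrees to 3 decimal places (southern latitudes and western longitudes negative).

latitude -51.406°, longitude -131.991°

Apply the spherical direct solution leg by leg, carrying full precision between legs.
Leg 1: from (-49.798°, -82.279°), δ = 2446.2/3958.8 = 0.617915 rad, θ = 238.3° → φ = -54.989°, λ = -141.498°.
Leg 2: from (-54.989°, -141.498°), δ = 464.3/3958.8 = 0.117283 rad, θ = 61.7° → φ = -51.406°, λ = -131.991°.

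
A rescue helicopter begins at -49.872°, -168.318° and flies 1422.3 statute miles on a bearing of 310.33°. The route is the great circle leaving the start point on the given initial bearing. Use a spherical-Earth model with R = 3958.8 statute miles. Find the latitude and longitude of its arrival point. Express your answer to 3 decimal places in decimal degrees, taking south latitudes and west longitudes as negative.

Angular distance δ = d/R = 1422.3 / 3958.8 = 0.359276 rad.
Start latitude φ₁ = -0.870431 rad; initial bearing θ = 5.416280 rad.
Destination latitude: φ₂ = arcsin( sin φ₁ cos δ + cos φ₁ sin δ cos θ ) = arcsin(-0.569133) = -34.690°.
Δλ = atan2( sin θ sin δ cos φ₁ , cos δ − sin φ₁ sin φ₂ ) = atan2(-0.172746, 0.500989) = -0.332044 rad = -19.025°.
λ₂ = -168.318° + -19.025° = -187.343°, normalized to (−180°, 180°] → 172.657°.

latitude -34.690°, longitude 172.657°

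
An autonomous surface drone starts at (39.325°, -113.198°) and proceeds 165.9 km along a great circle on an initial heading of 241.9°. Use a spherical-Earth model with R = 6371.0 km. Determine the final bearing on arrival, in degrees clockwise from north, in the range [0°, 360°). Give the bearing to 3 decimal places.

final bearing 240.841°

Angular distance δ = d/R = 165.9 / 6371 = 0.026040 rad.
With φ₁ = 39.325° = 0.686351 rad and θ = 241.9° = 4.221951 rad:
Destination latitude: φ₂ = arcsin( sin φ₁ cos δ + cos φ₁ sin δ cos θ ) = arcsin(0.624017) = 38.610°.
For the longitude increment, Δλ = atan2( sin θ sin δ cos φ₁, cos δ − sin φ₁ sin φ₂ ) = atan2(-0.017767, 0.604210) = -1.684°.
λ₂ = -113.198° + -1.684° = -114.882°.
The forward bearing on arrival equals the back-azimuth from the destination plus 180°.
Back-azimuth from P₂ (38.610°, -114.882°) to P₁ (39.325°, -113.198°), with Δλ' = λ₁ − λ₂ = 1.684°: atan2( sin Δλ' cos φ₁ , cos φ₂ sin φ₁ − sin φ₂ cos φ₁ cos Δλ' ) = 60.841°.
Final bearing = (60.841° + 180°) mod 360° = 240.841°.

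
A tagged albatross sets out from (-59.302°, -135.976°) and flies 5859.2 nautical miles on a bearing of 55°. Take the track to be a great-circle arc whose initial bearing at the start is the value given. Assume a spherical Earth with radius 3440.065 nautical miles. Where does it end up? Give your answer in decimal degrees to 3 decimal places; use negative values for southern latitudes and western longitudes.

latitude 23.815°, longitude -73.408°

δ = 5859.2/3440.065 = 1.703224 rad (97.5875°).
With φ₁ = -59.302° = -1.035015 rad and θ = 55° = 0.959931 rad:
Destination latitude: φ₂ = arcsin( sin φ₁ cos δ + cos φ₁ sin δ cos θ ) = arcsin(0.403792) = 23.815°.
For the longitude increment, Δλ = atan2( sin θ sin δ cos φ₁, cos δ − sin φ₁ sin φ₂ ) = atan2(0.414526, 0.215168) = 62.568°.
λ₂ = -135.976° + 62.568° = -73.408°.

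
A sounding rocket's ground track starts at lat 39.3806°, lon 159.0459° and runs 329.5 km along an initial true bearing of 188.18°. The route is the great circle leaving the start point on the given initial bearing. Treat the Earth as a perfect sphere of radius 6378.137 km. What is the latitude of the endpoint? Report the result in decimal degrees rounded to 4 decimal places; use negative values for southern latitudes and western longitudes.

latitude 36.4496°

δ = 329.5/6378.137 = 0.051661 rad (2.9599°).
Start latitude φ₁ = 0.687321 rad; initial bearing θ = 3.284361 rad.
Destination latitude: φ₂ = arcsin( sin φ₁ cos δ + cos φ₁ sin δ cos θ ) = arcsin(0.594115) = 36.4496°.
For the longitude increment, Δλ = atan2( sin θ sin δ cos φ₁, cos δ − sin φ₁ sin φ₂ ) = atan2(-0.005679, 0.621718) = -0.5233°.
λ₂ = 159.0459° + -0.5233° = 158.5226°.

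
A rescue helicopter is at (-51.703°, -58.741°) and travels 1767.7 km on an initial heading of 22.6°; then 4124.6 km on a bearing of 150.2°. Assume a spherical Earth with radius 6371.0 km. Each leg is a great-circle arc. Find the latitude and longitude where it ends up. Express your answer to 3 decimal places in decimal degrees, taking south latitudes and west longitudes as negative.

Apply the spherical direct solution leg by leg, carrying full precision between legs.
Leg 1: from (-51.703°, -58.741°), δ = 1767.7/6371 = 0.277460 rad, θ = 22.6° → φ = -36.732°, λ = -51.194°.
Leg 2: from (-36.732°, -51.194°), δ = 4124.6/6371 = 0.647402 rad, θ = 150.2° → φ = -63.702°, λ = -8.620°.

latitude -63.702°, longitude -8.620°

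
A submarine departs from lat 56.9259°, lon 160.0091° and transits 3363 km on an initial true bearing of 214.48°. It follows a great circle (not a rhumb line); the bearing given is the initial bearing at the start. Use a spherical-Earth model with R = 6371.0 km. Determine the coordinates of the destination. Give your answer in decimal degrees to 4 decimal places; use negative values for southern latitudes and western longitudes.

Central angle δ = d/R = 0.527861 rad.
With φ₁ = 56.9259° = 0.993544 rad and θ = 214.48° = 3.743382 rad:
Applying the spherical law of cosines for sides, sin φ₂ = sin φ₁ cos δ + cos φ₁ sin δ cos θ = 0.497323, so φ₂ = 29.8230°.
Then Δλ = atan2(-0.155611, 0.447147) = -0.334899 rad, from sin θ sin δ cos φ₁ over cos δ − sin φ₁ sin φ₂.
λ₂ = λ₁ + Δλ = 140.8208°.

latitude 29.8230°, longitude 140.8208°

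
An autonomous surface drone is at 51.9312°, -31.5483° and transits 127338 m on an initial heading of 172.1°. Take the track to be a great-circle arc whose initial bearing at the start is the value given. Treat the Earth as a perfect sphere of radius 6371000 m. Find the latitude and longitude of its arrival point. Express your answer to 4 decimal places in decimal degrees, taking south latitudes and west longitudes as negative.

Central angle δ = d/R = 0.019987 rad.
Converting: φ₁ = 0.906370 rad, θ = 3.003712 rad.
Destination latitude: φ₂ = arcsin( sin φ₁ cos δ + cos φ₁ sin δ cos θ ) = arcsin(0.774907) = 50.7966°.
Then Δλ = atan2(0.001694, 0.389738) = 0.004346 rad, from sin θ sin δ cos φ₁ over cos δ − sin φ₁ sin φ₂.
λ₂ = -31.5483° + 0.2490° = -31.2993°.

latitude 50.7966°, longitude -31.2993°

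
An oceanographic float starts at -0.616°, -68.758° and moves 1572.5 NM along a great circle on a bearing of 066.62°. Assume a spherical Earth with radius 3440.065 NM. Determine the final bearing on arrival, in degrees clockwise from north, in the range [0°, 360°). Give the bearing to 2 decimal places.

δ = 1572.5/3440.065 = 0.457113 rad (26.1907°).
With φ₁ = -0.616° = -0.010751 rad and θ = 66.62° = 1.162738 rad:
Applying the spherical law of cosines for sides, sin φ₂ = sin φ₁ cos δ + cos φ₁ sin δ cos θ = 0.165486, so φ₂ = 9.525°.
Then Δλ = atan2(0.405098, 0.899109) = 0.423315 rad, from sin θ sin δ cos φ₁ over cos δ − sin φ₁ sin φ₂.
Hence λ₂ = -68.758° + 24.254° = -44.504°.
The forward bearing on arrival equals the back-azimuth from the destination plus 180°.
Back-azimuth from P₂ (9.53°, -44.50°) to P₁ (-0.62°, -68.76°), with Δλ' = λ₁ − λ₂ = -24.25°: atan2( sin Δλ' cos φ₁ , cos φ₂ sin φ₁ − sin φ₂ cos φ₁ cos Δλ' ) = 248.54°.
Final bearing = (248.54° + 180°) mod 360° = 68.54°.

final bearing 68.54°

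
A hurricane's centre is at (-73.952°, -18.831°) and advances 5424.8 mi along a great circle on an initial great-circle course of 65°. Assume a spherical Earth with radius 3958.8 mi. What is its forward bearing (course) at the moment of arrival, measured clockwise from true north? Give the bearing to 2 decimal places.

final bearing 14.55°

Central angle δ = d/R = 1.370314 rad.
Start latitude φ₁ = -1.290706 rad; initial bearing θ = 1.134464 rad.
Destination latitude: φ₂ = arcsin( sin φ₁ cos δ + cos φ₁ sin δ cos θ ) = arcsin(-0.076892) = -4.410°.
Δλ = atan2( sin θ sin δ cos φ₁ , cos δ − sin φ₁ sin φ₂ ) = atan2(0.245524, 0.125247) = 1.099086 rad = 62.973°.
Hence λ₂ = -18.831° + 62.973° = 44.142°.
The forward bearing on arrival equals the back-azimuth from the destination plus 180°.
Back-azimuth from P₂ (-4.41°, 44.14°) to P₁ (-73.95°, -18.83°), with Δλ' = λ₁ − λ₂ = -62.97°: atan2( sin Δλ' cos φ₁ , cos φ₂ sin φ₁ − sin φ₂ cos φ₁ cos Δλ' ) = 194.55°.
Final bearing = (194.55° + 180°) mod 360° = 14.55°.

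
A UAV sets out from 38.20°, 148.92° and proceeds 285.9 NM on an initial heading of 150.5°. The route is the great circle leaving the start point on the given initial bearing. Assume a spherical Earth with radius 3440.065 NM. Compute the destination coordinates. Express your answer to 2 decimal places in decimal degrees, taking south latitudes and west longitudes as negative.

The arc subtends δ = 285.9/3440.065 = 0.083109 rad at the centre.
Start latitude φ₁ = 0.666716 rad; initial bearing θ = 2.626721 rad.
sin φ₂ = sin φ₁ cos δ + cos φ₁ sin δ cos θ = (0.618408)(0.996548) + (0.785857)(0.083013)(-0.870356) = 0.559495
φ₂ = asin(0.559495) = 0.593776 rad = 34.02°.
For the longitude increment, Δλ = atan2( sin θ sin δ cos φ₁, cos δ − sin φ₁ sin φ₂ ) = atan2(0.032124, 0.650552) = 2.83°.
λ₂ = λ₁ + Δλ = 151.75°.

latitude 34.02°, longitude 151.75°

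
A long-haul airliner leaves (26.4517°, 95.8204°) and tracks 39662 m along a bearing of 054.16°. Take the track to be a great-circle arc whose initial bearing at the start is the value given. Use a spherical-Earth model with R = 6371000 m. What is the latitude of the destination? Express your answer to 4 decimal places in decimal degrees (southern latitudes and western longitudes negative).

latitude 26.6602°

The arc subtends δ = 39662/6371000 = 0.006225 rad at the centre.
With φ₁ = 26.4517° = 0.461669 rad and θ = 54.16° = 0.945270 rad:
Applying the spherical law of cosines for sides, sin φ₂ = sin φ₁ cos δ + cos φ₁ sin δ cos θ = 0.448698, so φ₂ = 26.6602°.
Δλ = atan2( sin θ sin δ cos φ₁ , cos δ − sin φ₁ sin φ₂ ) = atan2(0.004518, 0.800111) = 0.005647 rad = 0.3236°.
λ₂ = λ₁ + Δλ = 96.1440°.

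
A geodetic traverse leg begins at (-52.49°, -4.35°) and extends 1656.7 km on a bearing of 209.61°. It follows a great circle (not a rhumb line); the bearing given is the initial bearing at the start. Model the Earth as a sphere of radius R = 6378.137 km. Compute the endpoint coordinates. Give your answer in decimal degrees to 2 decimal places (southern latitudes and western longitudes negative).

Angular distance δ = d/R = 1656.7 / 6378.137 = 0.259747 rad.
Converting: φ₁ = -0.916123 rad, θ = 3.658385 rad.
Destination latitude: φ₂ = arcsin( sin φ₁ cos δ + cos φ₁ sin δ cos θ ) = arcsin(-0.902602) = -64.50°.
For the longitude increment, Δλ = atan2( sin θ sin δ cos φ₁, cos δ − sin φ₁ sin φ₂ ) = atan2(-0.077270, 0.250469) = -17.15°.
Hence λ₂ = -4.35° + -17.15° = -21.50°.

latitude -64.50°, longitude -21.50°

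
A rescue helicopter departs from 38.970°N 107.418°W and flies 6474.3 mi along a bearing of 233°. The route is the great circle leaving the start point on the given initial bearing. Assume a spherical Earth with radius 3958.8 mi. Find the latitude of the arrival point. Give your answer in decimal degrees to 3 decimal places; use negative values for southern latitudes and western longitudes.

δ = 6474.3/3958.8 = 1.635420 rad (93.7027°).
Start latitude φ₁ = 0.680155 rad; initial bearing θ = 4.066617 rad.
Applying the spherical law of cosines for sides, sin φ₂ = sin φ₁ cos δ + cos φ₁ sin δ cos θ = -0.507534, so φ₂ = -30.500°.
Then Δλ = atan2(-0.619623, 0.254616) = -1.180911 rad, from sin θ sin δ cos φ₁ over cos δ − sin φ₁ sin φ₂.
λ₂ = λ₁ + Δλ = -175.079°.

latitude -30.500°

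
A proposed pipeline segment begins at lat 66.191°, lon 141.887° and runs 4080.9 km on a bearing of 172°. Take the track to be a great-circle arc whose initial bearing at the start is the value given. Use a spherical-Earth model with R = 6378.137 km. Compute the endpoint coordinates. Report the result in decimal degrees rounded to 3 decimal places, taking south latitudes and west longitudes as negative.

δ = 4080.9/6378.137 = 0.639826 rad (36.6593°).
With φ₁ = 66.191° = 1.155251 rad and θ = 172° = 3.001966 rad:
Destination latitude: φ₂ = arcsin( sin φ₁ cos δ + cos φ₁ sin δ cos θ ) = arcsin(0.495250) = 29.686°.
Then Δλ = atan2(0.033544, 0.349097) = 0.095794 rad, from sin θ sin δ cos φ₁ over cos δ − sin φ₁ sin φ₂.
Hence λ₂ = 141.887° + 5.489° = 147.376°.

latitude 29.686°, longitude 147.376°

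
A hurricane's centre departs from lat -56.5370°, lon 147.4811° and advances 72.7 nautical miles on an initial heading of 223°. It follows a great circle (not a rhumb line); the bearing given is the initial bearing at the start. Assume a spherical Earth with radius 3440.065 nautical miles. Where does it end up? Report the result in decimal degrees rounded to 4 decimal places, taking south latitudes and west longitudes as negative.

latitude -57.4133°, longitude 145.9477°

The arc subtends δ = 72.7/3440.065 = 0.021133 rad at the centre.
With φ₁ = -56.5370° = -0.986757 rad and θ = 223° = 3.892084 rad:
Applying the spherical law of cosines for sides, sin φ₂ = sin φ₁ cos δ + cos φ₁ sin δ cos θ = -0.842578, so φ₂ = -57.4133°.
Then Δλ = atan2(-0.007947, 0.296863) = -0.026762 rad, from sin θ sin δ cos φ₁ over cos δ − sin φ₁ sin φ₂.
Hence λ₂ = 147.4811° + -1.5334° = 145.9477°.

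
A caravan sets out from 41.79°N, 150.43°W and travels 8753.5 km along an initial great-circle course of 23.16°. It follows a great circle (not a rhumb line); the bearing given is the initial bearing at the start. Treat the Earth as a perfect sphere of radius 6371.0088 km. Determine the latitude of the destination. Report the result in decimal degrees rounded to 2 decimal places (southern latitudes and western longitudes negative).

Central angle δ = d/R = 1.373958 rad.
With φ₁ = 41.79° = 0.729373 rad and θ = 23.16° = 0.404218 rad:
Applying the spherical law of cosines for sides, sin φ₂ = sin φ₁ cos δ + cos φ₁ sin δ cos θ = 0.802596, so φ₂ = 53.38°.
Then Δλ = atan2(0.287579, -0.339282) = 2.438488 rad, from sin θ sin δ cos φ₁ over cos δ − sin φ₁ sin φ₂.
Hence λ₂ = -150.43° + 139.72° = -10.71°.

latitude 53.38°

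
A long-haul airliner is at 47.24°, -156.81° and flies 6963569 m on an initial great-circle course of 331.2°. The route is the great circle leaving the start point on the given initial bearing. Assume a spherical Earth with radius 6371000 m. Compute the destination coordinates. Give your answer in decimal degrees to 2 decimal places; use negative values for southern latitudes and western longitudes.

Central angle δ = d/R = 1.093010 rad.
Converting: φ₁ = 0.824494 rad, θ = 5.780530 rad.
Applying the spherical law of cosines for sides, sin φ₂ = sin φ₁ cos δ + cos φ₁ sin δ cos θ = 0.865922, so φ₂ = 59.99°.
Δλ = atan2( sin θ sin δ cos φ₁ , cos δ − sin φ₁ sin φ₂ ) = atan2(-0.290449, -0.175949) = -2.115458 rad = -121.21°.
λ₂ = -156.81° + -121.21° = -278.02°, normalized to (−180°, 180°] → 81.98°.

latitude 59.99°, longitude 81.98°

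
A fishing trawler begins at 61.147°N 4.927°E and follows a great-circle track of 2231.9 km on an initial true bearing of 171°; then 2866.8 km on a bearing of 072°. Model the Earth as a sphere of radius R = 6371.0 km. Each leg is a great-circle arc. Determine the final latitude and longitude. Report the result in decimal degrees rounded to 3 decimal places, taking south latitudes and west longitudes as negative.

latitude 43.992°, longitude 44.119°

Apply the spherical direct solution leg by leg, carrying full precision between legs.
Leg 1: from (61.147°, 4.927°), δ = 2231.9/6371 = 0.350322 rad, θ = 171° → φ = 41.230°, λ = 9.021°.
Leg 2: from (41.230°, 9.021°), δ = 2866.8/6371 = 0.449976 rad, θ = 72° → φ = 43.992°, λ = 44.119°.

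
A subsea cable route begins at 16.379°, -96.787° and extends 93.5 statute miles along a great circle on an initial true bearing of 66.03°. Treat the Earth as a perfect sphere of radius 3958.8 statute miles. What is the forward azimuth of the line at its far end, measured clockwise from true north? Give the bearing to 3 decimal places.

The arc subtends δ = 93.5/3958.8 = 0.023618 rad at the centre.
Converting: φ₁ = 0.285867 rad, θ = 1.152441 rad.
Applying the spherical law of cosines for sides, sin φ₂ = sin φ₁ cos δ + cos φ₁ sin δ cos θ = 0.291116, so φ₂ = 16.925°.
Δλ = atan2( sin θ sin δ cos φ₁ , cos δ − sin φ₁ sin φ₂ ) = atan2(0.020704, 0.917629) = 0.022558 rad = 1.292°.
λ₂ = -96.787° + 1.292° = -95.495°.
The forward bearing on arrival equals the back-azimuth from the destination plus 180°.
Back-azimuth from P₂ (16.925°, -95.495°) to P₁ (16.379°, -96.787°), with Δλ' = λ₁ − λ₂ = -1.292°: atan2( sin Δλ' cos φ₁ , cos φ₂ sin φ₁ − sin φ₂ cos φ₁ cos Δλ' ) = 246.400°.
Final bearing = (246.400° + 180°) mod 360° = 66.400°.

final bearing 66.400°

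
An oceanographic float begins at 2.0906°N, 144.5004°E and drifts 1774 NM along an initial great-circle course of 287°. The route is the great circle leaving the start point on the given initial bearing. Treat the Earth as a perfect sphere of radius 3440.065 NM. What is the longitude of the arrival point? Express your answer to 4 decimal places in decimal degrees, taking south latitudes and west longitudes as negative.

Central angle δ = d/R = 0.515688 rad.
Start latitude φ₁ = 0.036488 rad; initial bearing θ = 5.009095 rad.
sin φ₂ = sin φ₁ cos δ + cos φ₁ sin δ cos θ = (0.036480)(0.869954) + (0.999334)(0.493133)(0.292372) = 0.175818
φ₂ = asin(0.175818) = 0.176737 rad = 10.1263°.
Then Δλ = atan2(-0.471272, 0.863540) = -0.499570 rad, from sin θ sin δ cos φ₁ over cos δ − sin φ₁ sin φ₂.
λ₂ = λ₁ + Δλ = 115.8771°.

longitude 115.8771°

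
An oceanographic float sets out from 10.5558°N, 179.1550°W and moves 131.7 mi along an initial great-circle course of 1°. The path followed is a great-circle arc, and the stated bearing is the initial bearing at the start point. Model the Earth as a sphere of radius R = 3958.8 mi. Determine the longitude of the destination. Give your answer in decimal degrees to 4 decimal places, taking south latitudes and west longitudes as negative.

longitude -179.1209°

Central angle δ = d/R = 0.033268 rad.
Converting: φ₁ = 0.184233 rad, θ = 0.017453 rad.
sin φ₂ = sin φ₁ cos δ + cos φ₁ sin δ cos θ = (0.183193)(0.999447) + (0.983077)(0.033262)(0.999848) = 0.215785
φ₂ = asin(0.215785) = 0.217496 rad = 12.4616°.
Then Δλ = atan2(0.000571, 0.959916) = 0.000594 rad, from sin θ sin δ cos φ₁ over cos δ − sin φ₁ sin φ₂.
λ₂ = λ₁ + Δλ = -179.1209°.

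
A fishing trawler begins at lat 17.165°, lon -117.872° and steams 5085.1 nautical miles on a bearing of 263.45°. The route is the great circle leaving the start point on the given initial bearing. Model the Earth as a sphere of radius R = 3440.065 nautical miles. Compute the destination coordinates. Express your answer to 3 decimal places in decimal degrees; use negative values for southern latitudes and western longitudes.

Central angle δ = d/R = 1.478199 rad.
With φ₁ = 17.165° = 0.299586 rad and θ = 263.45° = 4.598070 rad:
Destination latitude: φ₂ = arcsin( sin φ₁ cos δ + cos φ₁ sin δ cos θ ) = arcsin(-0.081234) = -4.659°.
Then Δλ = atan2(-0.945156, 0.116439) = -1.448218 rad, from sin θ sin δ cos φ₁ over cos δ − sin φ₁ sin φ₂.
λ₂ = -117.872° + -82.977° = -200.849°, normalized to (−180°, 180°] → 159.151°.

latitude -4.659°, longitude 159.151°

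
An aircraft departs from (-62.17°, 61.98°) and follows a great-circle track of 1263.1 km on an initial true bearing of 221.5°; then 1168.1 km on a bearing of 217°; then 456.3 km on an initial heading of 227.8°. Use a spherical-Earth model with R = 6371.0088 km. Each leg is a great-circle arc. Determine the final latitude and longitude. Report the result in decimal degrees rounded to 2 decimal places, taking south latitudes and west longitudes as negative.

latitude -78.64°, longitude -2.94°

Apply the spherical direct solution leg by leg, carrying full precision between legs.
Leg 1: from (-62.17°, 61.98°), δ = 1263.1/6371.0088 = 0.198257 rad, θ = 221.5° → φ = -69.37°, λ = 40.24°.
Leg 2: from (-69.37°, 40.24°), δ = 1168.1/6371.0088 = 0.183346 rad, θ = 217° → φ = -76.29°, λ = 12.67°.
Leg 3: from (-76.29°, 12.67°), δ = 456.3/6371.0088 = 0.071621 rad, θ = 227.8° → φ = -78.64°, λ = -2.94°.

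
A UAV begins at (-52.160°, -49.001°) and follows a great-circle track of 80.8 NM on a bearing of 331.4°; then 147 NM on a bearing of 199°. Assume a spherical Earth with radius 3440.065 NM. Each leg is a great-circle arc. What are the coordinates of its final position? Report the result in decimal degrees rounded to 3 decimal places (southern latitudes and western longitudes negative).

Apply the spherical direct solution leg by leg, carrying full precision between legs.
Leg 1: from (-52.160°, -49.001°), δ = 80.8/3440.065 = 0.023488 rad, θ = 331.4° → φ = -50.974°, λ = -50.024°.
Leg 2: from (-50.974°, -50.024°), δ = 147/3440.065 = 0.042732 rad, θ = 199° → φ = -53.282°, λ = -51.357°.

latitude -53.282°, longitude -51.357°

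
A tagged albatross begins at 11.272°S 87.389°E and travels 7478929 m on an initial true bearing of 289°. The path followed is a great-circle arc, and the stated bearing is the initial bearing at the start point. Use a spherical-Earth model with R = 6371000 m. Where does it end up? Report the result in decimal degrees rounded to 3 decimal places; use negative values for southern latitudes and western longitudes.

The arc subtends δ = 7478929/6371000 = 1.173902 rad at the centre.
With φ₁ = -11.272° = -0.196734 rad and θ = 289° = 5.044002 rad:
sin φ₂ = sin φ₁ cos δ + cos φ₁ sin δ cos θ = (-0.195467)(0.386556) + (0.980710)(0.922266)(0.325568) = 0.218910
φ₂ = asin(0.218910) = 0.220697 rad = 12.645°.
Then Δλ = atan2(-0.855199, 0.429346) = -1.105516 rad, from sin θ sin δ cos φ₁ over cos δ − sin φ₁ sin φ₂.
Hence λ₂ = 87.389° + -63.341° = 24.048°.

latitude 12.645°, longitude 24.048°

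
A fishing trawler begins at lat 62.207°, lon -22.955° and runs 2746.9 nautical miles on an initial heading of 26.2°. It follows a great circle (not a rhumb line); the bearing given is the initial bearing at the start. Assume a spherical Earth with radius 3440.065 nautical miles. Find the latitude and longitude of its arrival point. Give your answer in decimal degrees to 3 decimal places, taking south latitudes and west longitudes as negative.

latitude 66.487°, longitude 104.607°

The arc subtends δ = 2746.9/3440.065 = 0.798502 rad at the centre.
Start latitude φ₁ = 1.085717 rad; initial bearing θ = 0.457276 rad.
Destination latitude: φ₂ = arcsin( sin φ₁ cos δ + cos φ₁ sin δ cos θ ) = arcsin(0.916968) = 66.487°.
Δλ = atan2( sin θ sin δ cos φ₁ , cos δ − sin φ₁ sin φ₂ ) = atan2(0.147463, -0.113404) = 2.226369 rad = 127.562°.
Hence λ₂ = -22.955° + 127.562° = 104.607°.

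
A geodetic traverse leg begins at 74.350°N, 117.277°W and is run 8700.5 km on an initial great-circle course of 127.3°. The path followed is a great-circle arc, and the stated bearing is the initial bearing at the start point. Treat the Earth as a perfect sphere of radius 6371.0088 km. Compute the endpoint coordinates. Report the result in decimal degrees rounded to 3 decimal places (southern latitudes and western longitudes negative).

latitude 2.070°, longitude -66.080°

δ = 8700.5/6371.0088 = 1.365639 rad (78.2454°).
Converting: φ₁ = 1.297652 rad, θ = 2.221804 rad.
sin φ₂ = sin φ₁ cos δ + cos φ₁ sin δ cos θ = (0.962928)(0.203721) + (0.269760)(0.979029)(-0.605988) = 0.036125
φ₂ = asin(0.036125) = 0.036133 rad = 2.070°.
Then Δλ = atan2(0.210087, 0.168935) = 0.893548 rad, from sin θ sin δ cos φ₁ over cos δ − sin φ₁ sin φ₂.
λ₂ = λ₁ + Δλ = -66.080°.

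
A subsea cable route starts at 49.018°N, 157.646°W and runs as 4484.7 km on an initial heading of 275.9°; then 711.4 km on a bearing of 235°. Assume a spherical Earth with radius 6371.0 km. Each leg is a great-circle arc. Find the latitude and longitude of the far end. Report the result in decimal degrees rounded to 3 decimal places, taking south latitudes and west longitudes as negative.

latitude 34.407°, longitude 140.938°

Apply the spherical direct solution leg by leg, carrying full precision between legs.
Leg 1: from (49.018°, -157.646°), δ = 4484.7/6371 = 0.703924 rad, θ = 275.9° → φ = 38.251°, λ = 147.290°.
Leg 2: from (38.251°, 147.290°), δ = 711.4/6371 = 0.111662 rad, θ = 235° → φ = 34.407°, λ = 140.938°.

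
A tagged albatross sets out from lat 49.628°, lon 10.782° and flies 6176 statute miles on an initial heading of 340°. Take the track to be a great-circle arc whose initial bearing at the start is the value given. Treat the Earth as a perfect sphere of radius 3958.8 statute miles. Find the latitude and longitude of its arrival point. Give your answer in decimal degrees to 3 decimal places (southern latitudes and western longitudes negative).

Angular distance δ = d/R = 6176 / 3958.8 = 1.560069 rad.
With φ₁ = 49.628° = 0.866172 rad and θ = 340° = 5.934119 rad:
Applying the spherical law of cosines for sides, sin φ₂ = sin φ₁ cos δ + cos φ₁ sin δ cos θ = 0.616821, so φ₂ = 38.084°.
Then Δλ = atan2(-0.221530, -0.459201) = -2.692104 rad, from sin θ sin δ cos φ₁ over cos δ − sin φ₁ sin φ₂.
λ₂ = λ₁ + Δλ = -143.464°.

latitude 38.084°, longitude -143.464°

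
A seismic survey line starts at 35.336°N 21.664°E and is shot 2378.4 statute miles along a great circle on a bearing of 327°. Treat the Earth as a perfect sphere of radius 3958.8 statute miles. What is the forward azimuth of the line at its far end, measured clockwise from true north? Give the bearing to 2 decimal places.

final bearing 298.12°

δ = 2378.4/3958.8 = 0.600788 rad (34.4226°).
Converting: φ₁ = 0.616730 rad, θ = 5.707227 rad.
Destination latitude: φ₂ = arcsin( sin φ₁ cos δ + cos φ₁ sin δ cos θ ) = arcsin(0.863846) = 59.751°.
For the longitude increment, Δλ = atan2( sin θ sin δ cos φ₁, cos δ − sin φ₁ sin φ₂ ) = atan2(-0.251161, 0.325267) = -37.674°.
Hence λ₂ = 21.664° + -37.674° = -16.010°.
The forward bearing on arrival equals the back-azimuth from the destination plus 180°.
Back-azimuth from P₂ (59.75°, -16.01°) to P₁ (35.34°, 21.66°), with Δλ' = λ₁ − λ₂ = 37.67°: atan2( sin Δλ' cos φ₁ , cos φ₂ sin φ₁ − sin φ₂ cos φ₁ cos Δλ' ) = 118.12°.
Final bearing = (118.12° + 180°) mod 360° = 298.12°.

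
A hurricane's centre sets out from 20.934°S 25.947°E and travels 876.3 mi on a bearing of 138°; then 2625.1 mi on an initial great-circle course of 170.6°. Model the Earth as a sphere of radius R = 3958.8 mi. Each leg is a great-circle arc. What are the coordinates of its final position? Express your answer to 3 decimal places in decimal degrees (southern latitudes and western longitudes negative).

latitude -66.985°, longitude 50.621°

Apply the spherical direct solution leg by leg, carrying full precision between legs.
Leg 1: from (-20.934°, 25.947°), δ = 876.3/3958.8 = 0.221355 rad, θ = 138° → φ = -30.064°, λ = 35.720°.
Leg 2: from (-30.064°, 35.720°), δ = 2625.1/3958.8 = 0.663105 rad, θ = 170.6° → φ = -66.985°, λ = 50.621°.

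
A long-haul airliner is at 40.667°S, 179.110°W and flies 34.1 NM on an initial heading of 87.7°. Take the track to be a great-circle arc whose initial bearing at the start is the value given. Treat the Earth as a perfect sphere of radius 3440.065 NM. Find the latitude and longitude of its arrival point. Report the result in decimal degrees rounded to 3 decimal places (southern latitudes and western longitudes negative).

Central angle δ = d/R = 0.009913 rad.
Start latitude φ₁ = -0.709773 rad; initial bearing θ = 1.530654 rad.
sin φ₂ = sin φ₁ cos δ + cos φ₁ sin δ cos θ = (-0.651662)(0.999951) + (0.758510)(0.009912)(0.040132) = -0.651328
φ₂ = asin(-0.651328) = -0.709333 rad = -40.642°.
Δλ = atan2( sin θ sin δ cos φ₁ , cos δ − sin φ₁ sin φ₂ ) = atan2(0.007513, 0.575505) = 0.013053 rad = 0.748°.
λ₂ = λ₁ + Δλ = -178.362°.

latitude -40.642°, longitude -178.362°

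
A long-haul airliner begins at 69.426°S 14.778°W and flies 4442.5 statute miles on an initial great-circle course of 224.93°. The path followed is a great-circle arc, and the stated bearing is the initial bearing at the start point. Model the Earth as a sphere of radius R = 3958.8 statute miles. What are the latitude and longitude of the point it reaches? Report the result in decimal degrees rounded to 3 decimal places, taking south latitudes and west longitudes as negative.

latitude -39.067°, longitude -139.731°

The arc subtends δ = 4442.5/3958.8 = 1.122183 rad at the centre.
Converting: φ₁ = -1.211712 rad, θ = 3.925769 rad.
sin φ₂ = sin φ₁ cos δ + cos φ₁ sin δ cos θ = (-0.936219)(0.433716) + (0.351417)(0.901050)(-0.707970) = -0.630228
φ₂ = asin(-0.630228) = -0.681847 rad = -39.067°.
For the longitude increment, Δλ = atan2( sin θ sin δ cos φ₁, cos δ − sin φ₁ sin φ₂ ) = atan2(-0.223627, -0.156315) = -124.953°.
λ₂ = -14.778° + -124.953° = -139.731°.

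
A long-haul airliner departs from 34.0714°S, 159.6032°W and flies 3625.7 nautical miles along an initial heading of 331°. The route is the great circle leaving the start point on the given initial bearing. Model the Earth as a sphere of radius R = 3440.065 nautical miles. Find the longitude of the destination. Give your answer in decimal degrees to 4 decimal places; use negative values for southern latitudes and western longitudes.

longitude 173.6214°

δ = 3625.7/3440.065 = 1.053963 rad (60.3876°).
Converting: φ₁ = -0.594658 rad, θ = 5.777040 rad.
sin φ₂ = sin φ₁ cos δ + cos φ₁ sin δ cos θ = (-0.560226)(0.494130) + (0.828340)(0.869388)(0.874620) = 0.353032
φ₂ = asin(0.353032) = 0.360810 rad = 20.6729°.
For the longitude increment, Δλ = atan2( sin θ sin δ cos φ₁, cos δ − sin φ₁ sin φ₂ ) = atan2(-0.349135, 0.691908) = -26.7754°.
λ₂ = -159.6032° + -26.7754° = -186.3786°, normalized to (−180°, 180°] → 173.6214°.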